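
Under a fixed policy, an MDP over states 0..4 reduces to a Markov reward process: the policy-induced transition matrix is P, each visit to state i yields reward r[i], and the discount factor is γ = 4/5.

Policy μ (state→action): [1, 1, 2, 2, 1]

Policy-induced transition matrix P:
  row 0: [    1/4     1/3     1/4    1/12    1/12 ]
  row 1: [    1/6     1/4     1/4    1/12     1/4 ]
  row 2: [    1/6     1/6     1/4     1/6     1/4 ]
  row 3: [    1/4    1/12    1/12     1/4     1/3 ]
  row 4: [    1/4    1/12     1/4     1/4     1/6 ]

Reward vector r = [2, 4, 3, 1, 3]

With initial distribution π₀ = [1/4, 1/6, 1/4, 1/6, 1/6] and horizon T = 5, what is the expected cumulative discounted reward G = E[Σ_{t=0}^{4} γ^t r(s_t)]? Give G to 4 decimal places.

t=0: π = [0.2500, 0.1667, 0.2500, 0.1667, 0.1667], E[r] = 2.5833, γ^t·E[r] = 2.583333, running G = 2.583333
t=1: π = [0.2153, 0.1944, 0.2222, 0.1597, 0.2083], E[r] = 2.6597, γ^t·E[r] = 2.127778, running G = 4.711111
t=2: π = [0.2153, 0.1881, 0.2234, 0.1632, 0.2101], E[r] = 2.6464, γ^t·E[r] = 1.693704, running G = 6.404815
t=3: π = [0.2157, 0.1871, 0.2228, 0.1642, 0.2102], E[r] = 2.6431, γ^t·E[r] = 1.353259, running G = 7.758074
t=4: π = [0.2158, 0.1870, 0.2226, 0.1643, 0.2102], E[r] = 2.6426, γ^t·E[r] = 1.082402, running G = 8.840476

G = 8.8405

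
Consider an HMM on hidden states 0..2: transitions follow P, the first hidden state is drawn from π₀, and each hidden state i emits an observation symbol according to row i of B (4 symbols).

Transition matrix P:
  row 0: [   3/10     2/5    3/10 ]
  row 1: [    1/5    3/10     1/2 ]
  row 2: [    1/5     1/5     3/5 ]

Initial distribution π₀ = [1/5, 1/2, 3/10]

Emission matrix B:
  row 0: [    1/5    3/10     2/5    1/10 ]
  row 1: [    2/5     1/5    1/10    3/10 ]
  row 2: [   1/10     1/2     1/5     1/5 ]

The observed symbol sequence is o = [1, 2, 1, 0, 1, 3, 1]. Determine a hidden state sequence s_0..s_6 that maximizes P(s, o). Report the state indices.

path = [2, 2, 2, 1, 2, 2, 2]

t=0: δ = [6.000e-02, 1.000e-01, 1.500e-01]  (obs o_0=1)
t=1: δ = [1.200e-02, 3.000e-03, 1.800e-02]  ψ = [2, 1, 2]  (obs o_1=2)
t=2: δ = [1.080e-03, 9.600e-04, 5.400e-03]  ψ = [0, 0, 2]  (obs o_2=1)
t=3: δ = [2.160e-04, 4.320e-04, 3.240e-04]  ψ = [2, 2, 2]  (obs o_3=0)
t=4: δ = [2.592e-05, 2.592e-05, 1.080e-04]  ψ = [1, 1, 1]  (obs o_4=1)
t=5: δ = [2.160e-06, 6.480e-06, 1.296e-05]  ψ = [2, 2, 2]  (obs o_5=3)
t=6: δ = [7.776e-07, 5.184e-07, 3.888e-06]  ψ = [2, 2, 2]  (obs o_6=1)
backtrack: best end state = 2; path = [2, 2, 2, 1, 2, 2, 2]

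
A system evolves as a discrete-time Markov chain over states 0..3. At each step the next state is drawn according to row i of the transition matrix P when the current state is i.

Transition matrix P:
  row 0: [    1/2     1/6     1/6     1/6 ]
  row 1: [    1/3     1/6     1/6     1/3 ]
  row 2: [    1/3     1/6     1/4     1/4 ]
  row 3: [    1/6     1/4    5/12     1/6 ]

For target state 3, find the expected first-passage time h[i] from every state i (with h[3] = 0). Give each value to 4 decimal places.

h = [4.7711, 3.9759, 4.3373, 0.0000]

First-step conditioning: h[3] = 0; for i ≠ 3, h[i] = 1 + Σ_k P[i][k]·h[k].
  h[0] = 1 + 1/2·h[0] + 1/6·h[1] + 1/6·h[2]
  h[1] = 1 + 1/3·h[0] + 1/6·h[1] + 1/6·h[2]
  h[2] = 1 + 1/3·h[0] + 1/6·h[1] + 1/4·h[2]
Solving the 3×3 linear system over states ≠ 3 gives exactly h = [396/83, 330/83, 360/83, 0] (h[3] = 0 is the target).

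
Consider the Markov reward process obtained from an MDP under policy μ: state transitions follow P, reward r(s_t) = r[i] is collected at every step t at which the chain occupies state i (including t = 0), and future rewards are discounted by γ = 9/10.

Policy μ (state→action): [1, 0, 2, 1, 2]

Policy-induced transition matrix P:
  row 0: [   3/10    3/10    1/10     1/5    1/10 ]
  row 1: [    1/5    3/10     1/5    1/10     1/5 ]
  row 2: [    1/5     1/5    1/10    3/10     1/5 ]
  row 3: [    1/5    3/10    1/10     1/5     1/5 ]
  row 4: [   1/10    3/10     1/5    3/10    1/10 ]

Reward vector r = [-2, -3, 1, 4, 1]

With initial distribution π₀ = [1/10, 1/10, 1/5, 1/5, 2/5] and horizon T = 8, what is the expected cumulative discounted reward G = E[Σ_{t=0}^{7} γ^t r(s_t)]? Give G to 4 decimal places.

t=0: π = [0.1000, 0.1000, 0.2000, 0.2000, 0.4000], E[r] = 0.9000, γ^t·E[r] = 0.900000, running G = 0.900000
t=1: π = [0.1700, 0.2800, 0.1500, 0.2500, 0.1500], E[r] = 0.1200, γ^t·E[r] = 0.108000, running G = 1.008000
t=2: π = [0.2020, 0.2850, 0.1430, 0.2020, 0.1680], E[r] = -0.1400, γ^t·E[r] = -0.113400, running G = 0.894600
t=3: π = [0.2034, 0.2857, 0.1453, 0.2026, 0.1630], E[r] = -0.1452, γ^t·E[r] = -0.105851, running G = 0.788749
t=4: π = [0.2040, 0.2855, 0.1449, 0.2023, 0.1634], E[r] = -0.1472, γ^t·E[r] = -0.096591, running G = 0.692158
t=5: π = [0.2041, 0.2855, 0.1449, 0.2023, 0.1633], E[r] = -0.1474, γ^t·E[r] = -0.087055, running G = 0.605103
t=6: π = [0.2041, 0.2855, 0.1449, 0.2023, 0.1633], E[r] = -0.1475, γ^t·E[r] = -0.078388, running G = 0.526716
t=7: π = [0.2041, 0.2855, 0.1449, 0.2023, 0.1633], E[r] = -0.1475, γ^t·E[r] = -0.070550, running G = 0.456165

G = 0.4562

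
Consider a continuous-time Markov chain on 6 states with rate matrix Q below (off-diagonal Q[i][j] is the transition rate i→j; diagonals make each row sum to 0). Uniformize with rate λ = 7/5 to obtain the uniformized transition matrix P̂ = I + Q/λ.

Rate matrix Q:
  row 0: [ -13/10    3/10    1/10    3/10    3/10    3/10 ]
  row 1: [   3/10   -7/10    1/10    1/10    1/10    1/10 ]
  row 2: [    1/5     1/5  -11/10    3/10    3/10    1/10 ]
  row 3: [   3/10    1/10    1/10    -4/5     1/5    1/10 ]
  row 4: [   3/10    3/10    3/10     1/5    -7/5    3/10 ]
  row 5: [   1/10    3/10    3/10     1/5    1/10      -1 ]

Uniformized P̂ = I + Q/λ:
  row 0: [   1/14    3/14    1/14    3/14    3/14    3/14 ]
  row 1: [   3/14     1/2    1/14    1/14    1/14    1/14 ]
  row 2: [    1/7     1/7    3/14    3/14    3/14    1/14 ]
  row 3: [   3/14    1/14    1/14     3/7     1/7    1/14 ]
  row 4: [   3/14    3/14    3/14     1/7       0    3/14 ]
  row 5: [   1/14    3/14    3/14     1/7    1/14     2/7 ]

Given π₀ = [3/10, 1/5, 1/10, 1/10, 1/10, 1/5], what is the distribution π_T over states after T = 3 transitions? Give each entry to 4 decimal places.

t=0: π = [0.3000, 0.2000, 0.1000, 0.1000, 0.1000, 0.2000]
t=1: π = [0.1357, 0.2500, 0.1286, 0.1857, 0.1286, 0.1714]
t=2: π = [0.1612, 0.2500, 0.1327, 0.1969, 0.1133, 0.1459]
t=3: π = [0.1609, 0.2481, 0.1274, 0.2023, 0.1194, 0.1419]

π = [0.1609, 0.2481, 0.1274, 0.2023, 0.1194, 0.1419]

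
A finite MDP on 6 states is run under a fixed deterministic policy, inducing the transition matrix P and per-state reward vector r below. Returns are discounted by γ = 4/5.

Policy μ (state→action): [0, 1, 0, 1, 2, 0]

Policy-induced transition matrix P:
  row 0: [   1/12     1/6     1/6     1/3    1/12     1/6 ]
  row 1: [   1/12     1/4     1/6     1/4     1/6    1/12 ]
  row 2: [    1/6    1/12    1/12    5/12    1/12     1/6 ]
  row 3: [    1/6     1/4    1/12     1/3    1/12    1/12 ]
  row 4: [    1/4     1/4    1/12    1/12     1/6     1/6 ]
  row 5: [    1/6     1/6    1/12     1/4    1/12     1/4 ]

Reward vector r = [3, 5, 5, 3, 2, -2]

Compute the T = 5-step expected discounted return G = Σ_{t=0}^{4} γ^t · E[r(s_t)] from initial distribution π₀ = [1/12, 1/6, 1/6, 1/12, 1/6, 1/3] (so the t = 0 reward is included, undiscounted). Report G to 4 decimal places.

t=0: π = [0.0833, 0.1667, 0.1667, 0.0833, 0.1667, 0.3333], E[r] = 1.8333, γ^t·E[r] = 1.833333, running G = 1.833333
t=1: π = [0.1597, 0.1875, 0.1042, 0.2639, 0.1111, 0.1736], E[r] = 2.6042, γ^t·E[r] = 2.083333, running G = 3.916667
t=2: π = [0.1470, 0.2049, 0.1123, 0.2841, 0.1082, 0.1435], E[r] = 2.8084, γ^t·E[r] = 1.797407, running G = 5.714074
t=3: π = [0.1464, 0.2071, 0.1127, 0.2866, 0.1094, 0.1379], E[r] = 2.8407, γ^t·E[r] = 1.454420, running G = 7.168494
t=4: π = [0.1463, 0.2075, 0.1128, 0.2866, 0.1097, 0.1370], E[r] = 2.8459, γ^t·E[r] = 1.165664, running G = 8.334158

G = 8.3342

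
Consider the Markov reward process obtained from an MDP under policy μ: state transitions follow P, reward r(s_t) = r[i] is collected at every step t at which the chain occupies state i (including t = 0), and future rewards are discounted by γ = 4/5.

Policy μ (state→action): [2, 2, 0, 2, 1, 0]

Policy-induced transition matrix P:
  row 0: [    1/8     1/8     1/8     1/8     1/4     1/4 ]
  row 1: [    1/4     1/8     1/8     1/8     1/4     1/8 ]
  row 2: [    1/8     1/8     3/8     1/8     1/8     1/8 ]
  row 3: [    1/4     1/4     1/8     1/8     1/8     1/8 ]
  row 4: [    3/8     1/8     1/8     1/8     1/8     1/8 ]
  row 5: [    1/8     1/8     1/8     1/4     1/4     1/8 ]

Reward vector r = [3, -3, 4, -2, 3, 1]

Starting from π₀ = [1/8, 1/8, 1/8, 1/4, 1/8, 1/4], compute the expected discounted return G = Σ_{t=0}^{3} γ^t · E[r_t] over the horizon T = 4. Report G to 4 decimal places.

t=0: π = [0.1250, 0.1250, 0.1250, 0.2500, 0.1250, 0.2500], E[r] = 0.6250, γ^t·E[r] = 0.625000, running G = 0.625000
t=1: π = [0.2031, 0.1563, 0.1563, 0.1563, 0.1875, 0.1406], E[r] = 1.1563, γ^t·E[r] = 0.925000, running G = 1.550000
t=2: π = [0.2109, 0.1445, 0.1641, 0.1426, 0.1875, 0.1504], E[r] = 1.2832, γ^t·E[r] = 0.821250, running G = 2.371250
t=3: π = [0.2078, 0.1428, 0.1660, 0.1438, 0.1882, 0.1514], E[r] = 1.2874, γ^t·E[r] = 0.659125, running G = 3.030375

G = 3.0304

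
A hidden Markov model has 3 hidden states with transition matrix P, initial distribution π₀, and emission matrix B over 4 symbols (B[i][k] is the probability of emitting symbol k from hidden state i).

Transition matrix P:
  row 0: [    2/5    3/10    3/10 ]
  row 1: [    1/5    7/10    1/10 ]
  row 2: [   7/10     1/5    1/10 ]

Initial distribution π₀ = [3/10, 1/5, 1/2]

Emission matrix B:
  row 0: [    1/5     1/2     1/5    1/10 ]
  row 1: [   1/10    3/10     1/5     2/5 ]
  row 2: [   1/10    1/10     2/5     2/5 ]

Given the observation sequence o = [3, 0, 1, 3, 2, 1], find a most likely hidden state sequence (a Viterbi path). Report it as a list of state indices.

t=0: δ = [3.000e-02, 8.000e-02, 2.000e-01]  (obs o_0=3)
t=1: δ = [2.800e-02, 5.600e-03, 2.000e-03]  ψ = [2, 1, 2]  (obs o_1=0)
t=2: δ = [5.600e-03, 2.520e-03, 8.400e-04]  ψ = [0, 0, 0]  (obs o_2=1)
t=3: δ = [2.240e-04, 7.056e-04, 6.720e-04]  ψ = [0, 1, 0]  (obs o_3=3)
t=4: δ = [9.408e-05, 9.878e-05, 2.822e-05]  ψ = [2, 1, 1]  (obs o_4=2)
t=5: δ = [1.882e-05, 2.074e-05, 2.822e-06]  ψ = [0, 1, 0]  (obs o_5=1)
backtrack: best end state = 1; path = [2, 0, 1, 1, 1, 1]

path = [2, 0, 1, 1, 1, 1]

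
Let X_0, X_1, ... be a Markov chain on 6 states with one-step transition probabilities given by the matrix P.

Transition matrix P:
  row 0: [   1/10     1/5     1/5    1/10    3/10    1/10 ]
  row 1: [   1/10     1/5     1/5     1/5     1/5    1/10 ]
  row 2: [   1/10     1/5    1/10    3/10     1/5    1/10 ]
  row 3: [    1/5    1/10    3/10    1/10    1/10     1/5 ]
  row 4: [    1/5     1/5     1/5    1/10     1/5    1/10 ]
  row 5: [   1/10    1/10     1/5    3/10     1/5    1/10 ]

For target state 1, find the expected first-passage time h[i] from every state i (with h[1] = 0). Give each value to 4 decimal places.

First-step conditioning: h[1] = 0; for i ≠ 1, h[i] = 1 + Σ_k P[i][k]·h[k].
  h[0] = 1 + 1/10·h[0] + 1/5·h[2] + 1/10·h[3] + 3/10·h[4] + 1/10·h[5]
  h[2] = 1 + 1/10·h[0] + 1/10·h[2] + 3/10·h[3] + 1/5·h[4] + 1/10·h[5]
  h[3] = 1 + 1/5·h[0] + 3/10·h[2] + 1/10·h[3] + 1/10·h[4] + 1/5·h[5]
  h[4] = 1 + 1/5·h[0] + 1/5·h[2] + 1/10·h[3] + 1/5·h[4] + 1/10·h[5]
  h[5] = 1 + 1/10·h[0] + 1/5·h[2] + 3/10·h[3] + 1/5·h[4] + 1/10·h[5]
Solving the 5×5 linear system over states ≠ 1 gives exactly h = [10580/1821, 0, 3600/607, 3930/607, 10580/1821, 3960/607] (h[1] = 0 is the target).

h = [5.8100, 0.0000, 5.9308, 6.4745, 5.8100, 6.5239]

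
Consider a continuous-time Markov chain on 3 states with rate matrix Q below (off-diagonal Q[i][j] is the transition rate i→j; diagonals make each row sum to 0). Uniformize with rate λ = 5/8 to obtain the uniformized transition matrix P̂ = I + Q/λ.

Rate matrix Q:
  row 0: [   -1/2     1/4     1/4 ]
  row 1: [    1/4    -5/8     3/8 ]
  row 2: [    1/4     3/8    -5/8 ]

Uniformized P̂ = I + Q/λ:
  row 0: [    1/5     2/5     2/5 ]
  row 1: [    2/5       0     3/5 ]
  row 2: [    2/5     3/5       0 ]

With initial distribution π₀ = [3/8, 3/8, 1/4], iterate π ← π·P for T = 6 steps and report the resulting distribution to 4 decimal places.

t=0: π = [0.3750, 0.3750, 0.2500]
t=1: π = [0.3250, 0.3000, 0.3750]
t=2: π = [0.3350, 0.3550, 0.3100]
t=3: π = [0.3330, 0.3200, 0.3470]
t=4: π = [0.3334, 0.3414, 0.3252]
t=5: π = [0.3333, 0.3285, 0.3382]
t=6: π = [0.3333, 0.3362, 0.3304]

π = [0.3333, 0.3362, 0.3304]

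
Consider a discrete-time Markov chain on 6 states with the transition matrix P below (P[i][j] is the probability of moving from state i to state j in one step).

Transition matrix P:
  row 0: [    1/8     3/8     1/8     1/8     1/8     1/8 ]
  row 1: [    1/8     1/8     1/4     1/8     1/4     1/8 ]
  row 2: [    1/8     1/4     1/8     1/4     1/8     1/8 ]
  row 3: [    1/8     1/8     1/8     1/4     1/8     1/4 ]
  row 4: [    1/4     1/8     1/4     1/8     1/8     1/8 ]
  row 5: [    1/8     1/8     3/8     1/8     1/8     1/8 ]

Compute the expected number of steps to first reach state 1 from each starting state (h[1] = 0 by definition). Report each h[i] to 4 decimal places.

First-step conditioning: h[1] = 0; for i ≠ 1, h[i] = 1 + Σ_k P[i][k]·h[k].
  h[0] = 1 + 1/8·h[0] + 1/8·h[2] + 1/8·h[3] + 1/8·h[4] + 1/8·h[5]
  h[2] = 1 + 1/8·h[0] + 1/8·h[2] + 1/4·h[3] + 1/8·h[4] + 1/8·h[5]
  h[3] = 1 + 1/8·h[0] + 1/8·h[2] + 1/4·h[3] + 1/8·h[4] + 1/4·h[5]
  h[4] = 1 + 1/4·h[0] + 1/4·h[2] + 1/8·h[3] + 1/8·h[4] + 1/8·h[5]
  h[5] = 1 + 1/8·h[0] + 3/8·h[2] + 1/8·h[3] + 1/8·h[4] + 1/8·h[5]
Solving the 5×5 linear system over states ≠ 1 gives exactly h = [14272/3469, 0, 16640/3469, 18944/3469, 18136/3469, 18432/3469] (h[1] = 0 is the target).

h = [4.1142, 0.0000, 4.7968, 5.4609, 5.2280, 5.3133]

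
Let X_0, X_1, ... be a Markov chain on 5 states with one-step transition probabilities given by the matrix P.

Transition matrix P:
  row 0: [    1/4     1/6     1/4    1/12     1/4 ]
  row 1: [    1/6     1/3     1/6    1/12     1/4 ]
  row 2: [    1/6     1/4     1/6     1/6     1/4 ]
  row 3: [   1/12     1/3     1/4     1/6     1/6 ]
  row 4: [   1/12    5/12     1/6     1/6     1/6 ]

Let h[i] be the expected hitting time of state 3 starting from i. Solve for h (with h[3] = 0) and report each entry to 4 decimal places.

h = [8.4411, 8.5056, 7.7968, 0.0000, 7.8563]

First-step conditioning: h[3] = 0; for i ≠ 3, h[i] = 1 + Σ_k P[i][k]·h[k].
  h[0] = 1 + 1/4·h[0] + 1/6·h[1] + 1/4·h[2] + 1/4·h[4]
  h[1] = 1 + 1/6·h[0] + 1/3·h[1] + 1/6·h[2] + 1/4·h[4]
  h[2] = 1 + 1/6·h[0] + 1/4·h[1] + 1/6·h[2] + 1/4·h[4]
  h[4] = 1 + 1/12·h[0] + 5/12·h[1] + 1/6·h[2] + 1/6·h[4]
Solving the 4×4 linear system over states ≠ 3 gives exactly h = [6812/807, 2288/269, 6292/807, 0, 6340/807] (h[3] = 0 is the target).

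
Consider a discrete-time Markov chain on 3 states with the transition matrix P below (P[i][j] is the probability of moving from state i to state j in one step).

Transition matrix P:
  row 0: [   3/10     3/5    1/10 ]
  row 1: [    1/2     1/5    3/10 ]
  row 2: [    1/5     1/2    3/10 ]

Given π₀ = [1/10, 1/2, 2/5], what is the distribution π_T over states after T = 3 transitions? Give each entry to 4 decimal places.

π = [0.3628, 0.4060, 0.2312]

t=0: π = [0.1000, 0.5000, 0.4000]
t=1: π = [0.3600, 0.3600, 0.2800]
t=2: π = [0.3440, 0.4280, 0.2280]
t=3: π = [0.3628, 0.4060, 0.2312]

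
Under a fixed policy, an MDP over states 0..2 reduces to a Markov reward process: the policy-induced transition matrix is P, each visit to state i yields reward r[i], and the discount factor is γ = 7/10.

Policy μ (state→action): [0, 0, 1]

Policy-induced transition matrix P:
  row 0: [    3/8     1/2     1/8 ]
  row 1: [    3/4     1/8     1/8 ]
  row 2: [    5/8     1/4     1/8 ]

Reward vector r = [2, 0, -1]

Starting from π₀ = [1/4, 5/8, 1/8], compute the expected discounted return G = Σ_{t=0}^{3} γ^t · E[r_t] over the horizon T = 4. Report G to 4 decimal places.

G = 1.9412

t=0: π = [0.2500, 0.6250, 0.1250], E[r] = 0.3750, γ^t·E[r] = 0.375000, running G = 0.375000
t=1: π = [0.6406, 0.2344, 0.1250], E[r] = 1.1563, γ^t·E[r] = 0.809375, running G = 1.184375
t=2: π = [0.4941, 0.3809, 0.1250], E[r] = 0.8633, γ^t·E[r] = 0.423008, running G = 1.607383
t=3: π = [0.5491, 0.3259, 0.1250], E[r] = 0.9731, γ^t·E[r] = 0.333789, running G = 1.941171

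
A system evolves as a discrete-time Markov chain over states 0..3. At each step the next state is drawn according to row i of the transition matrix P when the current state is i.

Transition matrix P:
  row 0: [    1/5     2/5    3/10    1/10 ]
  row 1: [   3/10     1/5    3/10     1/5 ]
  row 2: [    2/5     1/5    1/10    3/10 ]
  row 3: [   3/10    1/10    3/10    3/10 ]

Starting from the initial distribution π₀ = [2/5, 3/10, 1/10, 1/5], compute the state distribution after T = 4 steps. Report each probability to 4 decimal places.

t=0: π = [0.4000, 0.3000, 0.1000, 0.2000]
t=1: π = [0.2700, 0.2600, 0.2800, 0.1900]
t=2: π = [0.3010, 0.2350, 0.2440, 0.2200]
t=3: π = [0.2943, 0.2382, 0.2512, 0.2163]
t=4: π = [0.2957, 0.2372, 0.2498, 0.2173]

π = [0.2957, 0.2372, 0.2498, 0.2173]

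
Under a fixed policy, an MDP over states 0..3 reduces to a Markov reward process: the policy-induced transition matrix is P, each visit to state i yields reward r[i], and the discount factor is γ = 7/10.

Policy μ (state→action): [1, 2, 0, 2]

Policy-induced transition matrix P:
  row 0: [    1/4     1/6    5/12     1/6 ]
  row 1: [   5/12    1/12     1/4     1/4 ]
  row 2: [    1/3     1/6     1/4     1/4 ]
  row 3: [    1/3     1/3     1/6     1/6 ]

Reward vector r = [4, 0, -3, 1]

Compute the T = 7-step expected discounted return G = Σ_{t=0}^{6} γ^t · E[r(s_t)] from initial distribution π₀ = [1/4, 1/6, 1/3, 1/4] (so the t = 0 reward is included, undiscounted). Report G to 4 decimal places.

G = 1.6025

t=0: π = [0.2500, 0.1667, 0.3333, 0.2500], E[r] = 0.2500, γ^t·E[r] = 0.250000, running G = 0.250000
t=1: π = [0.3264, 0.1944, 0.2708, 0.2083], E[r] = 0.7014, γ^t·E[r] = 0.490972, running G = 0.740972
t=2: π = [0.3223, 0.1852, 0.2870, 0.2054], E[r] = 0.6337, γ^t·E[r] = 0.310503, running G = 1.051476
t=3: π = [0.3219, 0.1855, 0.2866, 0.2060], E[r] = 0.6338, γ^t·E[r] = 0.217402, running G = 1.268878
t=4: π = [0.3220, 0.1855, 0.2865, 0.2060], E[r] = 0.6344, γ^t·E[r] = 0.152323, running G = 1.421201
t=5: π = [0.3220, 0.1855, 0.2865, 0.2060], E[r] = 0.6344, γ^t·E[r] = 0.106621, running G = 1.527822
t=6: π = [0.3220, 0.1855, 0.2865, 0.2060], E[r] = 0.6344, γ^t·E[r] = 0.074634, running G = 1.602456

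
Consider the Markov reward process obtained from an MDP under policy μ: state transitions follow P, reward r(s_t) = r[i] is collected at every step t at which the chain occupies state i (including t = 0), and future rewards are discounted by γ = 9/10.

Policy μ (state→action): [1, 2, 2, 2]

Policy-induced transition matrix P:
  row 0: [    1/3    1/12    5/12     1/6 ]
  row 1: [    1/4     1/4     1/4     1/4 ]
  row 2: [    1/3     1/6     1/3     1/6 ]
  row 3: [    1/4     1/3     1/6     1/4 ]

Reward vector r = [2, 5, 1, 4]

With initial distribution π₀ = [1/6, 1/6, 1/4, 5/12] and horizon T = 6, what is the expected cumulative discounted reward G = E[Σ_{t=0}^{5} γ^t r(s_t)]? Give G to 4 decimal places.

t=0: π = [0.1667, 0.1667, 0.2500, 0.4167], E[r] = 3.0833, γ^t·E[r] = 3.083333, running G = 3.083333
t=1: π = [0.2847, 0.2361, 0.2639, 0.2153], E[r] = 2.8750, γ^t·E[r] = 2.587500, running G = 5.670833
t=2: π = [0.2957, 0.1985, 0.3015, 0.2043], E[r] = 2.7025, γ^t·E[r] = 2.189063, running G = 7.859896
t=3: π = [0.2998, 0.1926, 0.3074, 0.2002], E[r] = 2.6709, γ^t·E[r] = 1.947094, running G = 9.806990
t=4: π = [0.3006, 0.1911, 0.3089, 0.1994], E[r] = 2.6632, γ^t·E[r] = 1.747354, running G = 11.554343
t=5: π = [0.3008, 0.1908, 0.3092, 0.1992], E[r] = 2.6615, γ^t·E[r] = 1.571604, running G = 13.125947

G = 13.1259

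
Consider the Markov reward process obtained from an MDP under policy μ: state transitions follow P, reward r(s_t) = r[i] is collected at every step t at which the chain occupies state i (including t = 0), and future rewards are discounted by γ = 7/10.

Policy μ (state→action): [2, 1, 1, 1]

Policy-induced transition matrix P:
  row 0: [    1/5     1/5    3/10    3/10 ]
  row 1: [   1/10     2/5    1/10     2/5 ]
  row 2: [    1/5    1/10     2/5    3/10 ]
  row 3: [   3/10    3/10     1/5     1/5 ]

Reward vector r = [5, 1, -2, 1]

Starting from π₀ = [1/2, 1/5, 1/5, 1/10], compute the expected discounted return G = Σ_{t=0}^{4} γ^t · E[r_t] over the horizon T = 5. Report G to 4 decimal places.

t=0: π = [0.5000, 0.2000, 0.2000, 0.1000], E[r] = 2.4000, γ^t·E[r] = 2.400000, running G = 2.400000
t=1: π = [0.1900, 0.2300, 0.2700, 0.3100], E[r] = 0.9500, γ^t·E[r] = 0.665000, running G = 3.065000
t=2: π = [0.2080, 0.2500, 0.2500, 0.2920], E[r] = 1.0820, γ^t·E[r] = 0.530180, running G = 3.595180
t=3: π = [0.2042, 0.2542, 0.2458, 0.2958], E[r] = 1.0794, γ^t·E[r] = 0.370234, running G = 3.965414
t=4: π = [0.2042, 0.2558, 0.2442, 0.2958], E[r] = 1.0842, γ^t·E[r] = 0.260307, running G = 4.225721

G = 4.2257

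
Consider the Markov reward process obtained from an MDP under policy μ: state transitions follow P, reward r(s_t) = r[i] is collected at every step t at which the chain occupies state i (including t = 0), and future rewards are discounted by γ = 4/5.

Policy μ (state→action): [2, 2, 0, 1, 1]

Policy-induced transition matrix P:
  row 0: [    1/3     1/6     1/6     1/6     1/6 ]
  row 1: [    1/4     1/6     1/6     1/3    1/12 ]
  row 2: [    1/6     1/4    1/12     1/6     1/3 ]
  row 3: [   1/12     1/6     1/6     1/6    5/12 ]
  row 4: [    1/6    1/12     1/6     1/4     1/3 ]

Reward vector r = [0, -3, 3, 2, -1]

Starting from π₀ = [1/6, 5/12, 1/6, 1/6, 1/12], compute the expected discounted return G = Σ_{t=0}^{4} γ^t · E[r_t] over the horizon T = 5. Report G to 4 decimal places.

G = -0.1157

t=0: π = [0.1667, 0.4167, 0.1667, 0.1667, 0.0833], E[r] = -0.5000, γ^t·E[r] = -0.500000, running G = -0.500000
t=1: π = [0.2153, 0.1736, 0.1528, 0.2431, 0.2153], E[r] = 0.2083, γ^t·E[r] = 0.166667, running G = -0.333333
t=2: π = [0.1968, 0.1615, 0.1539, 0.2135, 0.2743], E[r] = 0.1302, γ^t·E[r] = 0.083333, running G = -0.250000
t=3: π = [0.1951, 0.1566, 0.1538, 0.2164, 0.2780], E[r] = 0.1465, γ^t·E[r] = 0.075012, running G = -0.174988
t=4: π = [0.1942, 0.1563, 0.1538, 0.2159, 0.2797], E[r] = 0.1448, γ^t·E[r] = 0.059292, running G = -0.115695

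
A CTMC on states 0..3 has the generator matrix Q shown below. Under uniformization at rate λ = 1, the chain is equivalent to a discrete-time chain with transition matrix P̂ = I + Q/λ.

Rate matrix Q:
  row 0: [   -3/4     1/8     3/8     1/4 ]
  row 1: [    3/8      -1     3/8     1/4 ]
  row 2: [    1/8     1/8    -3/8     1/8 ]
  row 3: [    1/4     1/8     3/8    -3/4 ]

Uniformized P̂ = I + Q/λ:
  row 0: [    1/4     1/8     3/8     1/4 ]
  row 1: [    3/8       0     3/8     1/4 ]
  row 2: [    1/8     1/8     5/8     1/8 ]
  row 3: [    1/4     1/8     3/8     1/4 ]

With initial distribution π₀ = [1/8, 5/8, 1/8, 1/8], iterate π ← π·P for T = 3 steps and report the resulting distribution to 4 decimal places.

π = [0.2053, 0.1101, 0.4941, 0.1904]

t=0: π = [0.1250, 0.6250, 0.1250, 0.1250]
t=1: π = [0.3125, 0.0469, 0.4063, 0.2344]
t=2: π = [0.2051, 0.1191, 0.4766, 0.1992]
t=3: π = [0.2053, 0.1101, 0.4941, 0.1904]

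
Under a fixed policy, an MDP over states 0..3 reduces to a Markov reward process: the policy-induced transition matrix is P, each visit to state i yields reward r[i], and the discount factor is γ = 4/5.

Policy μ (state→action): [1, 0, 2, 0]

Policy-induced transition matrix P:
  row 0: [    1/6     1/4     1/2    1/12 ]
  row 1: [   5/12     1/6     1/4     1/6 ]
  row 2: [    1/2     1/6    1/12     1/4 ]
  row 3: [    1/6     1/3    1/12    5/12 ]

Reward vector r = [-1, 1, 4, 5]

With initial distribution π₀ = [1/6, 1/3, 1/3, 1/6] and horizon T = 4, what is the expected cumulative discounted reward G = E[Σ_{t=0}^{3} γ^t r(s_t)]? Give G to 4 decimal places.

G = 6.0970

t=0: π = [0.1667, 0.3333, 0.3333, 0.1667], E[r] = 2.3333, γ^t·E[r] = 2.333333, running G = 2.333333
t=1: π = [0.3611, 0.2083, 0.2083, 0.2222], E[r] = 1.7917, γ^t·E[r] = 1.433333, running G = 3.766667
t=2: π = [0.2882, 0.2338, 0.2685, 0.2095], E[r] = 2.0671, γ^t·E[r] = 1.322963, running G = 5.089630
t=3: π = [0.3146, 0.2256, 0.2424, 0.2174], E[r] = 1.9675, γ^t·E[r] = 1.007358, running G = 6.096988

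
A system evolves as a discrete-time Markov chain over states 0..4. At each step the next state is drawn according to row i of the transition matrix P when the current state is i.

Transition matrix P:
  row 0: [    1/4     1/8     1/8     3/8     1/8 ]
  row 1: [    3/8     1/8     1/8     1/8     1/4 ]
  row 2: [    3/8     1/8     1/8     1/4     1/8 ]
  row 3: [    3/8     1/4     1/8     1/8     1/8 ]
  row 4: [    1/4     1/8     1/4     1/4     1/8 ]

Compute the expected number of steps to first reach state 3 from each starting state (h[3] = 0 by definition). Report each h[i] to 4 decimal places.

h = [3.2431, 4.1108, 3.6485, 0.0000, 3.6991]

First-step conditioning: h[3] = 0; for i ≠ 3, h[i] = 1 + Σ_k P[i][k]·h[k].
  h[0] = 1 + 1/4·h[0] + 1/8·h[1] + 1/8·h[2] + 1/8·h[4]
  h[1] = 1 + 3/8·h[0] + 1/8·h[1] + 1/8·h[2] + 1/4·h[4]
  h[2] = 1 + 3/8·h[0] + 1/8·h[1] + 1/8·h[2] + 1/8·h[4]
  h[4] = 1 + 1/4·h[0] + 1/8·h[1] + 1/4·h[2] + 1/8·h[4]
Solving the 4×4 linear system over states ≠ 3 gives exactly h = [4096/1263, 5192/1263, 1536/421, 0, 4672/1263] (h[3] = 0 is the target).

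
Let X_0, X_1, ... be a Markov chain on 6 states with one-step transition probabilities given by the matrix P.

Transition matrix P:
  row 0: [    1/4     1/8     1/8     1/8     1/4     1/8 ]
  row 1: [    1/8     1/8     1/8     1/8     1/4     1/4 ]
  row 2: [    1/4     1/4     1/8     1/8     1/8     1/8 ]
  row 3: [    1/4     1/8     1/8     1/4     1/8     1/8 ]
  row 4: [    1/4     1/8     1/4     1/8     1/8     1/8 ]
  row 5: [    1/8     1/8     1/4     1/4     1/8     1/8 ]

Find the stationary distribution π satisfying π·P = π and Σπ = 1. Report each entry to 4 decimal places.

π = [0.2139, 0.1455, 0.1641, 0.1633, 0.1699, 0.1432]

Balance equations π_j = Σ_i π_i·P[i][j]:
  π_0 = 1/4·π_0 + 1/8·π_1 + 1/4·π_2 + 1/4·π_3 + 1/4·π_4 + 1/8·π_5
  π_1 = 1/8·π_0 + 1/8·π_1 + 1/4·π_2 + 1/8·π_3 + 1/8·π_4 + 1/8·π_5
  π_2 = 1/8·π_0 + 1/8·π_1 + 1/8·π_2 + 1/8·π_3 + 1/4·π_4 + 1/4·π_5
  π_3 = 1/8·π_0 + 1/8·π_1 + 1/8·π_2 + 1/4·π_3 + 1/8·π_4 + 1/4·π_5
  π_4 = 1/4·π_0 + 1/4·π_1 + 1/8·π_2 + 1/8·π_3 + 1/8·π_4 + 1/8·π_5
  normalize: π_0 + π_1 + π_2 + π_3 + π_4 + π_5 = 1
Solving the linear system gives exactly π = [2328/10883, 4751/32649, 5359/32649, 5332/32649, 5548/32649, 4675/32649].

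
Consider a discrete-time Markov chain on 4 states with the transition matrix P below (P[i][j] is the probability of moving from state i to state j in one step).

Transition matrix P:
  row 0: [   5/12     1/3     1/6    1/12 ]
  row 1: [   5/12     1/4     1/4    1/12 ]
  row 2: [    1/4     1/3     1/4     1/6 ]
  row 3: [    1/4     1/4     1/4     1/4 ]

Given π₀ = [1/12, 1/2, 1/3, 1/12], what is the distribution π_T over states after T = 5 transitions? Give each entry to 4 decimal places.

t=0: π = [0.0833, 0.5000, 0.3333, 0.0833]
t=1: π = [0.3472, 0.2847, 0.2431, 0.1250]
t=2: π = [0.3553, 0.2992, 0.2211, 0.1244]
t=3: π = [0.3591, 0.2980, 0.2204, 0.1225]
t=4: π = [0.3595, 0.2983, 0.2201, 0.1221]
t=5: π = [0.3596, 0.2983, 0.2200, 0.1220]

π = [0.3596, 0.2983, 0.2200, 0.1220]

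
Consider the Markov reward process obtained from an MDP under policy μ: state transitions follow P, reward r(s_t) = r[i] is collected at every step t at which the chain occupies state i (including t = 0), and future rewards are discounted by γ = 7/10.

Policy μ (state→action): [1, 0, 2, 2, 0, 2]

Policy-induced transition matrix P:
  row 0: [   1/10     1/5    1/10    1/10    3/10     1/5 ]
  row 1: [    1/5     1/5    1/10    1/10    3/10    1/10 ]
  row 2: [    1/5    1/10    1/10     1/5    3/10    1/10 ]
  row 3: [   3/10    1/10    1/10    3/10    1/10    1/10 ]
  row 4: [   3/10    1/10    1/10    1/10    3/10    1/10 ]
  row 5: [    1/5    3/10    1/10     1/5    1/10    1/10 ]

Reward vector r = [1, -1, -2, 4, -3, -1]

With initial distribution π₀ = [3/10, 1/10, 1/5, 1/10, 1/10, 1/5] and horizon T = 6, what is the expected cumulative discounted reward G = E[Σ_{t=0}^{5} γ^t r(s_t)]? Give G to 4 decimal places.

t=0: π = [0.3000, 0.1000, 0.2000, 0.1000, 0.1000, 0.2000], E[r] = -0.3000, γ^t·E[r] = -0.300000, running G = -0.300000
t=1: π = [0.1900, 0.1800, 0.1000, 0.1600, 0.2400, 0.1300], E[r] = -0.4000, γ^t·E[r] = -0.280000, running G = -0.580000
t=2: π = [0.2210, 0.1630, 0.1000, 0.1550, 0.2420, 0.1190], E[r] = -0.3670, γ^t·E[r] = -0.179830, running G = -0.759830
t=3: π = [0.2176, 0.1622, 0.1000, 0.1529, 0.2452, 0.1221], E[r] = -0.3907, γ^t·E[r] = -0.134010, running G = -0.893840
t=4: π = [0.2181, 0.1624, 0.1000, 0.1528, 0.2450, 0.1218], E[r] = -0.3900, γ^t·E[r] = -0.093627, running G = -0.987467
t=5: π = [0.2180, 0.1624, 0.1000, 0.1527, 0.2451, 0.1218], E[r] = -0.3906, γ^t·E[r] = -0.065642, running G = -1.053109

G = -1.0531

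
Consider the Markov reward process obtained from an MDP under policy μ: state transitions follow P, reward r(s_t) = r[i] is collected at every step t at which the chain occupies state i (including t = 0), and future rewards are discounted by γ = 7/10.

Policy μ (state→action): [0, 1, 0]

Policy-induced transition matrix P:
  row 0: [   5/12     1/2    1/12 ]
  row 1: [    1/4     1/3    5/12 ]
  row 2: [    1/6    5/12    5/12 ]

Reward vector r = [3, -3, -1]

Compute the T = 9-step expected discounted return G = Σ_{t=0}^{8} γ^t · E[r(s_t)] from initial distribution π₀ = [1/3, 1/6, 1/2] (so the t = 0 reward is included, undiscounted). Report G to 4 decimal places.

G = -1.6702

t=0: π = [0.3333, 0.1667, 0.5000], E[r] = 0.0000, γ^t·E[r] = 0.000000, running G = 0.000000
t=1: π = [0.2639, 0.4306, 0.3056], E[r] = -0.8056, γ^t·E[r] = -0.563889, running G = -0.563889
t=2: π = [0.2685, 0.4028, 0.3287], E[r] = -0.7315, γ^t·E[r] = -0.358426, running G = -0.922315
t=3: π = [0.2674, 0.4055, 0.3272], E[r] = -0.7415, γ^t·E[r] = -0.254339, running G = -1.176654
t=4: π = [0.2673, 0.4052, 0.3275], E[r] = -0.7411, γ^t·E[r] = -0.177944, running G = -1.354598
t=5: π = [0.2673, 0.4052, 0.3276], E[r] = -0.7413, γ^t·E[r] = -0.124597, running G = -1.479195
t=6: π = [0.2672, 0.4052, 0.3276], E[r] = -0.7414, γ^t·E[r] = -0.087221, running G = -1.566416
t=7: π = [0.2672, 0.4052, 0.3276], E[r] = -0.7414, γ^t·E[r] = -0.061056, running G = -1.627472
t=8: π = [0.2672, 0.4052, 0.3276], E[r] = -0.7414, γ^t·E[r] = -0.042739, running G = -1.670211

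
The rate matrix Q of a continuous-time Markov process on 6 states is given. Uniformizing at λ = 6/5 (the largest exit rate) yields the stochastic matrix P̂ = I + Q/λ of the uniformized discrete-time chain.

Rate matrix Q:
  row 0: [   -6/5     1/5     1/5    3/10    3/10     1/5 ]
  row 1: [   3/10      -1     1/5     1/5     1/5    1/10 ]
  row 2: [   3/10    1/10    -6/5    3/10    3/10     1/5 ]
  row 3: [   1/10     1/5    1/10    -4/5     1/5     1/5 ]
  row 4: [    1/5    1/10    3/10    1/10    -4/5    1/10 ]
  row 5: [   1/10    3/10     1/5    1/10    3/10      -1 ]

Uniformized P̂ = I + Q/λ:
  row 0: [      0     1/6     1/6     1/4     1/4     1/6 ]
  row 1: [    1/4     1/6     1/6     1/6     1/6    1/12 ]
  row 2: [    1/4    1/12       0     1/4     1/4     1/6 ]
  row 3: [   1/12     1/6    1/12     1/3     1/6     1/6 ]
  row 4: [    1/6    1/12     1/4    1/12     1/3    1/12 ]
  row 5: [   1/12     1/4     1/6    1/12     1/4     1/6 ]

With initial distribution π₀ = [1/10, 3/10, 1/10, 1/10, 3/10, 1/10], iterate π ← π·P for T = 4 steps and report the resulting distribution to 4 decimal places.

t=0: π = [0.1000, 0.3000, 0.1000, 0.1000, 0.3000, 0.1000]
t=1: π = [0.1667, 0.1417, 0.1667, 0.1667, 0.2417, 0.1167]
t=2: π = [0.1410, 0.1424, 0.1451, 0.1924, 0.2444, 0.1347]
t=3: π = [0.1399, 0.1454, 0.1468, 0.1910, 0.2425, 0.1344]
t=4: π = [0.1406, 0.1454, 0.1465, 0.1910, 0.2422, 0.1343]

π = [0.1406, 0.1454, 0.1465, 0.1910, 0.2422, 0.1343]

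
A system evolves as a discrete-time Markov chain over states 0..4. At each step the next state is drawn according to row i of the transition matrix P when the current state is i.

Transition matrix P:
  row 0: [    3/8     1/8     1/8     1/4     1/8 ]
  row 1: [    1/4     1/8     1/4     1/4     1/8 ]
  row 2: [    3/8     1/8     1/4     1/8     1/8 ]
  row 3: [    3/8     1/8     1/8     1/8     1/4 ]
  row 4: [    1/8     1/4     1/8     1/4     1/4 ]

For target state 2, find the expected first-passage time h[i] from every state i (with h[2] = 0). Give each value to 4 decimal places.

h = [6.9758, 6.1038, 0.0000, 6.9619, 6.8512]

First-step conditioning: h[2] = 0; for i ≠ 2, h[i] = 1 + Σ_k P[i][k]·h[k].
  h[0] = 1 + 3/8·h[0] + 1/8·h[1] + 1/4·h[3] + 1/8·h[4]
  h[1] = 1 + 1/4·h[0] + 1/8·h[1] + 1/4·h[3] + 1/8·h[4]
  h[3] = 1 + 3/8·h[0] + 1/8·h[1] + 1/8·h[3] + 1/4·h[4]
  h[4] = 1 + 1/8·h[0] + 1/4·h[1] + 1/4·h[3] + 1/4·h[4]
Solving the 4×4 linear system over states ≠ 2 gives exactly h = [2016/289, 1764/289, 0, 2012/289, 1980/289] (h[2] = 0 is the target).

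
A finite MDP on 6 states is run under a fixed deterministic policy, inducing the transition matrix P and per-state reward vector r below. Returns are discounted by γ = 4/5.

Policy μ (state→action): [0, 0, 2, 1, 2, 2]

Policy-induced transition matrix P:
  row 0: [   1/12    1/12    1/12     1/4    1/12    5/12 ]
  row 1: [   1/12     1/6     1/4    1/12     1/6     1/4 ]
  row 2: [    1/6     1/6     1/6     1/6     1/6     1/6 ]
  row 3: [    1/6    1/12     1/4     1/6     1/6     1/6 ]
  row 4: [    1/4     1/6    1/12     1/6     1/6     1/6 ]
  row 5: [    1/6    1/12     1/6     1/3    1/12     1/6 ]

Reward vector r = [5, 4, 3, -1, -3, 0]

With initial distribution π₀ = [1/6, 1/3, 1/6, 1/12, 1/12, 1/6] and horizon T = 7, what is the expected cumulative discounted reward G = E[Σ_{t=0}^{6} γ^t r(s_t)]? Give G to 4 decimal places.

t=0: π = [0.1667, 0.3333, 0.1667, 0.0833, 0.0833, 0.1667], E[r] = 2.3333, γ^t·E[r] = 2.333333, running G = 2.333333
t=1: π = [0.1319, 0.1319, 0.1806, 0.1806, 0.1389, 0.2361], E[r] = 1.1319, γ^t·E[r] = 0.905556, running G = 3.238889
t=2: π = [0.1563, 0.1209, 0.1701, 0.2060, 0.1360, 0.2106], E[r] = 1.1615, γ^t·E[r] = 0.743333, running G = 3.982222
t=3: π = [0.1549, 0.1189, 0.1696, 0.2047, 0.1361, 0.2158], E[r] = 1.1459, γ^t·E[r] = 0.586691, running G = 4.568914
t=4: π = [0.1552, 0.1187, 0.1694, 0.2056, 0.1358, 0.2153], E[r] = 1.1460, γ^t·E[r] = 0.469406, running G = 5.038319
t=5: π = [0.1552, 0.1187, 0.1694, 0.2056, 0.1358, 0.2154], E[r] = 1.1458, γ^t·E[r] = 0.375450, running G = 5.413770
t=6: π = [0.1552, 0.1187, 0.1694, 0.2056, 0.1358, 0.2153], E[r] = 1.1458, γ^t·E[r] = 0.300367, running G = 5.714137

G = 5.7141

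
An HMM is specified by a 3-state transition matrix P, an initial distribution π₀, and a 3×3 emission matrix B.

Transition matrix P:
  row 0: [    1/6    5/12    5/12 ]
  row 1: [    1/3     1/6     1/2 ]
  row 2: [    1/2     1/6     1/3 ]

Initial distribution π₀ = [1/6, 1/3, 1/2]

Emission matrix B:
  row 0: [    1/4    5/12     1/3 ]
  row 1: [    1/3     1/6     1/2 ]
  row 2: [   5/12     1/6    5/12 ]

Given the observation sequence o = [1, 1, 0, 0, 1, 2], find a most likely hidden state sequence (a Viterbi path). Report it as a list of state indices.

path = [2, 0, 1, 2, 0, 1]

t=0: δ = [6.944e-02, 5.556e-02, 8.333e-02]  (obs o_0=1)
t=1: δ = [1.736e-02, 4.823e-03, 4.823e-03]  ψ = [2, 0, 0]  (obs o_1=1)
t=2: δ = [7.234e-04, 2.411e-03, 3.014e-03]  ψ = [0, 0, 0]  (obs o_2=0)
t=3: δ = [3.768e-04, 1.674e-04, 5.023e-04]  ψ = [2, 2, 1]  (obs o_3=0)
t=4: δ = [1.047e-04, 2.616e-05, 2.791e-05]  ψ = [2, 0, 2]  (obs o_4=1)
t=5: δ = [5.814e-06, 2.180e-05, 1.817e-05]  ψ = [0, 0, 0]  (obs o_5=2)
backtrack: best end state = 1; path = [2, 0, 1, 2, 0, 1]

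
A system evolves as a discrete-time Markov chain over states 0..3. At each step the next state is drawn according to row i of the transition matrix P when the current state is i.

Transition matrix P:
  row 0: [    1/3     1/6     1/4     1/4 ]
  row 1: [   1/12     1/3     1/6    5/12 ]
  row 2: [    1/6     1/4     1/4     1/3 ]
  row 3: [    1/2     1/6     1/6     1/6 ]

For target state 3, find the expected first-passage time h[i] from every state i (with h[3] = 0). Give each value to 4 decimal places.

First-step conditioning: h[3] = 0; for i ≠ 3, h[i] = 1 + Σ_k P[i][k]·h[k].
  h[0] = 1 + 1/3·h[0] + 1/6·h[1] + 1/4·h[2]
  h[1] = 1 + 1/12·h[0] + 1/3·h[1] + 1/6·h[2]
  h[2] = 1 + 1/6·h[0] + 1/4·h[1] + 1/4·h[2]
Solving the 3×3 linear system over states ≠ 3 gives exactly h = [1452/445, 1176/445, 1308/445, 0] (h[3] = 0 is the target).

h = [3.2629, 2.6427, 2.9393, 0.0000]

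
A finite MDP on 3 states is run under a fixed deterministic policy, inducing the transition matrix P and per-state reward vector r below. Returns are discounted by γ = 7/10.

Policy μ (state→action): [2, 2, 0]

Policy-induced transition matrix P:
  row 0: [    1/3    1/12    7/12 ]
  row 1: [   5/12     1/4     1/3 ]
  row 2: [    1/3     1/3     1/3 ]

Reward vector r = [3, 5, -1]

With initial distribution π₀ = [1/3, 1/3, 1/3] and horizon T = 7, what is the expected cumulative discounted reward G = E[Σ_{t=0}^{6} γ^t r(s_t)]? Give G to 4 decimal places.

G = 5.9733

t=0: π = [0.3333, 0.3333, 0.3333], E[r] = 2.3333, γ^t·E[r] = 2.333333, running G = 2.333333
t=1: π = [0.3611, 0.2222, 0.4167], E[r] = 1.7778, γ^t·E[r] = 1.244444, running G = 3.577778
t=2: π = [0.3519, 0.2245, 0.4236], E[r] = 1.7546, γ^t·E[r] = 0.859769, running G = 4.437546
t=3: π = [0.3520, 0.2267, 0.4213], E[r] = 1.7681, γ^t·E[r] = 0.606470, running G = 5.044016
t=4: π = [0.3522, 0.2264, 0.4213], E[r] = 1.7675, γ^t·E[r] = 0.424374, running G = 5.468390
t=5: π = [0.3522, 0.2264, 0.4214], E[r] = 1.7673, γ^t·E[r] = 0.297024, running G = 5.765414
t=6: π = [0.3522, 0.2264, 0.4214], E[r] = 1.7673, γ^t·E[r] = 0.207920, running G = 5.973334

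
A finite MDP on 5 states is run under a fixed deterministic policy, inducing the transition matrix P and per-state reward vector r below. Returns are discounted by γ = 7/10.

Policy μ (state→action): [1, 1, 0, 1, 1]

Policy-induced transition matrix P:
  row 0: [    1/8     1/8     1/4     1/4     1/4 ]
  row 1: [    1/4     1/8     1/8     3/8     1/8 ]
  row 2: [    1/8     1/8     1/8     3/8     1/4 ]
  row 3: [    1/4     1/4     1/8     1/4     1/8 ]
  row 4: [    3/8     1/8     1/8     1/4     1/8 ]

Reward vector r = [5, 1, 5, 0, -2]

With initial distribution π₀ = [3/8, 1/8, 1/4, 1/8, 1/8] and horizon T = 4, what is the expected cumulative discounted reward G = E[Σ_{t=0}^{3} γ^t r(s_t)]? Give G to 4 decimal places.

G = 5.4979

t=0: π = [0.3750, 0.1250, 0.2500, 0.1250, 0.1250], E[r] = 3.0000, γ^t·E[r] = 3.000000, running G = 3.000000
t=1: π = [0.1875, 0.1406, 0.1719, 0.2969, 0.2031], E[r] = 1.5313, γ^t·E[r] = 1.071875, running G = 4.071875
t=2: π = [0.2305, 0.1621, 0.1484, 0.2891, 0.1699], E[r] = 1.7168, γ^t·E[r] = 0.841230, running G = 4.913105
t=3: π = [0.2239, 0.1611, 0.1538, 0.2888, 0.1724], E[r] = 1.7048, γ^t·E[r] = 0.584758, running G = 5.497864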